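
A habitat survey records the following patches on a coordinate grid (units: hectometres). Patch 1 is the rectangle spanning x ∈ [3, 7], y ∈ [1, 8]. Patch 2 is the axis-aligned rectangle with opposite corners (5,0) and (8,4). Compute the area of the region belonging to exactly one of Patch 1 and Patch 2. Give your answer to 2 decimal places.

28.00

|Patch 1∩Patch 2|: x∈[5,7], y∈[1,4] → 2·3 = 6.
|Patch 1 △ Patch 2| = |Patch 1| + |Patch 2| − 2·|Patch 1∩Patch 2| = 28 + 12 − 12 = 28.00.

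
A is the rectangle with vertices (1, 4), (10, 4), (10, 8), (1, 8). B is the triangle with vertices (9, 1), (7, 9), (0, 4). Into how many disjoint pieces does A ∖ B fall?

2

A ∖ B splits into 2 disjoint pieces (area 9, area 7.5571).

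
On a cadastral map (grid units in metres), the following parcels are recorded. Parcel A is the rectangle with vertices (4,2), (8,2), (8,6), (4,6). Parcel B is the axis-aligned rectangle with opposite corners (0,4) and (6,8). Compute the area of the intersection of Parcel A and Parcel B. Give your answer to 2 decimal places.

4.00

|Parcel A∩Parcel B|: x∈[4,6], y∈[4,6] → 2·2 = 4.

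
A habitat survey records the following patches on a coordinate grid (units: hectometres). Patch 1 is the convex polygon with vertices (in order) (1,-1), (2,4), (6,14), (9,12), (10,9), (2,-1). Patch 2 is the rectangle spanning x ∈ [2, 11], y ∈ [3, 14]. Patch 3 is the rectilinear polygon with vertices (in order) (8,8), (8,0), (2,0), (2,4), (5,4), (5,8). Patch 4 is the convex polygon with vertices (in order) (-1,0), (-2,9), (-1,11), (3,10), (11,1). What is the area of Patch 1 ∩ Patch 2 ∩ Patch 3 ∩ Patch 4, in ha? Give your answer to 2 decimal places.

8.24

The intersection is the polygon with vertices (2,3), (2,4), (5,4), (5,7.75), (7.105,5.382), (5.2,3).
By the shoelace formula its area is 8.24.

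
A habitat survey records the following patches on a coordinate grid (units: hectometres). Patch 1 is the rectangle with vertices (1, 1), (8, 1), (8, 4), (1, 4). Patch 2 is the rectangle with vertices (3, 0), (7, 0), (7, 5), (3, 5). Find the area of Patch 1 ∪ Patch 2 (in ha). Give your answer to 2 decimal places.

By inclusion–exclusion:
Individual areas: |Patch 1| = 21, |Patch 2| = 20.
|Patch 1∩Patch 2|: x∈[3,7], y∈[1,4] → 4·3 = 12.
|Patch 1 ∪ Patch 2| = 41 − 12 = 29.00.

29.00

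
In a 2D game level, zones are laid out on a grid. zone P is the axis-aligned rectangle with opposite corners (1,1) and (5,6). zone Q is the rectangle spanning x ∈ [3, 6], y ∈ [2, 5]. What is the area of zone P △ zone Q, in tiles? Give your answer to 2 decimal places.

|zone P∩zone Q|: x∈[3,5], y∈[2,5] → 2·3 = 6.
|zone P △ zone Q| = |zone P| + |zone Q| − 2·|zone P∩zone Q| = 20 + 9 − 12 = 17.00.

17.00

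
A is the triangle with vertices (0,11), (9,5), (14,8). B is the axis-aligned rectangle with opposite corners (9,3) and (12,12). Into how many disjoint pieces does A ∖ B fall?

A ∖ B splits into 2 disjoint pieces (area 18.3214, area 1.6286).

2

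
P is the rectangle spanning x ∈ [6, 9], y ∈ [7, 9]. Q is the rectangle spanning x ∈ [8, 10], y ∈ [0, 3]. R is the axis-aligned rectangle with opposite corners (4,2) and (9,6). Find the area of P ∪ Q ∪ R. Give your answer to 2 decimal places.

31.00

By inclusion–exclusion:
Individual areas: |P| = 6, |Q| = 6, |R| = 20.
|P∩Q| = 0 (no overlap).
|P∩R| = 0 (no overlap).
|Q∩R|: x∈[8,9], y∈[2,3] → 1·1 = 1.
|P∩Q∩R| = 0.
|P ∪ Q ∪ R| = 32 − 1 + 0 = 31.00.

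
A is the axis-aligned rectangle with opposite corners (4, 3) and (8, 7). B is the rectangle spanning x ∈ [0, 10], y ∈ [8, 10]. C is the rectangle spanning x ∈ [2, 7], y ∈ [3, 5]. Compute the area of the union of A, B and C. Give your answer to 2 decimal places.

40.00

By inclusion–exclusion:
Individual areas: |A| = 16, |B| = 20, |C| = 10.
|A∩B| = 0 (no overlap).
|A∩C|: x∈[4,7], y∈[3,5] → 3·2 = 6.
|B∩C| = 0 (no overlap).
|A∩B∩C| = 0.
|A ∪ B ∪ C| = 46 − 6 + 0 = 40.00.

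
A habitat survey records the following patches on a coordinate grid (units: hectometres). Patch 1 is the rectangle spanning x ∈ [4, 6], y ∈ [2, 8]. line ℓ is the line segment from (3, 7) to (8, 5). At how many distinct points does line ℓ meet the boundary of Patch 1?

2

The segment meets the boundary at (6,5.8), (4,6.6).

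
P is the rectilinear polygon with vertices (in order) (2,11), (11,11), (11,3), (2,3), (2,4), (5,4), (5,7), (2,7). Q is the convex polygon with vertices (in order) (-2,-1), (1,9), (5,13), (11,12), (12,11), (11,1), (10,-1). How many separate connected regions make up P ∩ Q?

1

P ∩ Q is a single connected region.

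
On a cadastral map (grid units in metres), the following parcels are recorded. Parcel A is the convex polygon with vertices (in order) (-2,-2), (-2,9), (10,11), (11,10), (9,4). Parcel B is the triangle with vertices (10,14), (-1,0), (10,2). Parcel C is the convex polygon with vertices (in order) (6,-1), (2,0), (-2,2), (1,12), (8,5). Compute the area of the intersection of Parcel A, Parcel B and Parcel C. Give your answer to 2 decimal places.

28.97

The intersection is the polygon with vertices (3,0.727), (1.2,0.4), (-0.154,1.077), (5.16,7.84), (8,5), (7.37,3.111).
By the shoelace formula its area is 28.97.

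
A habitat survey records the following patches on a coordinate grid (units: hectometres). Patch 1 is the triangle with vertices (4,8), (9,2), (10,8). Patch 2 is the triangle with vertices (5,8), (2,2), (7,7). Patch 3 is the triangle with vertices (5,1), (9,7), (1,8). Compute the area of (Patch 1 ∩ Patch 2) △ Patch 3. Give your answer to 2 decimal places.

24.30

|Patch 1 ∩ Patch 2| = 2.4886.
|(Patch 1 ∩ Patch 2) ∩ Patch 3| = 2.0965.
|(Patch 1 ∩ Patch 2) △ Patch 3| = 2.4886 + 26 − 4.193 = 24.30.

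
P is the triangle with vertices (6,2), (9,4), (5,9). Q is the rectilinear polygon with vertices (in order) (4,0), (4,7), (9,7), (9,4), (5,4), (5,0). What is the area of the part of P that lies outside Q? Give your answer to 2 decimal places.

|P| = 11.5, |P∩Q| = 6.9.
|P ∖ Q| = |P| − |P∩Q| = 11.5 − 6.9 = 4.60.

4.60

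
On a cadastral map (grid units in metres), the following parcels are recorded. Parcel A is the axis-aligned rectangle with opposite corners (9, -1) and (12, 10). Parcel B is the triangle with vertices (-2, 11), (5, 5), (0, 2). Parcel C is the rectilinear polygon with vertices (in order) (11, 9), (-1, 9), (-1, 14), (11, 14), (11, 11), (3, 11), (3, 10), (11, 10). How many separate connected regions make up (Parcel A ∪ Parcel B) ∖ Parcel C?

2

(Parcel A ∪ Parcel B) ∖ Parcel C splits into 2 disjoint pieces (area 31, area 24.7381).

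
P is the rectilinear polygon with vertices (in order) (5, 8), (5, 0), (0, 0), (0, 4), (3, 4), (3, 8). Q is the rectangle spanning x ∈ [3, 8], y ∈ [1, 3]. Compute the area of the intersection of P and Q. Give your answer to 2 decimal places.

4.00

The intersection is the polygon with vertices (5,1), (3,1), (3,3), (5,3).
By the shoelace formula its area is 4.00.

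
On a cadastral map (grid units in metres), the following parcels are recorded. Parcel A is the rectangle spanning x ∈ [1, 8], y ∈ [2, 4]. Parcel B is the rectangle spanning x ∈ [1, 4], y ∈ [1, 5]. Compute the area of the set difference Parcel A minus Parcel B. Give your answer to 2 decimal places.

8.00

|Parcel A∩Parcel B|: x∈[1,4], y∈[2,4] → 3·2 = 6.
|Parcel A| = 14.
|Parcel A ∖ Parcel B| = |Parcel A| − |Parcel A∩Parcel B| = 14 − 6 = 8.00.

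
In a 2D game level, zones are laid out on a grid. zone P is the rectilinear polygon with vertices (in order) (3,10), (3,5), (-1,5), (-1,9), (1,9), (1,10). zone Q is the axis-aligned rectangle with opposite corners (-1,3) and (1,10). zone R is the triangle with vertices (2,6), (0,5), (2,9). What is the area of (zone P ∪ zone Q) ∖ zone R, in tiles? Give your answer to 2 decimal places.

21.00

|zone P ∪ zone Q| = 24.
|(zone P ∪ zone Q) ∩ zone R| = 3.
|(zone P ∪ zone Q) ∖ zone R| = 24 − 3 = 21.00.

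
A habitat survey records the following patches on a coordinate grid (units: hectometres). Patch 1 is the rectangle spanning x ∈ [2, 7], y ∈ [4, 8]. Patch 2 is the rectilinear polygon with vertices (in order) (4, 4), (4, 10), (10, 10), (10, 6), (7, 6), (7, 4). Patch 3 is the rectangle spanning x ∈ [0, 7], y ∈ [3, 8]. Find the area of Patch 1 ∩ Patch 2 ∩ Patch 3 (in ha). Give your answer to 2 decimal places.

12.00

The intersection is the polygon with vertices (4,4), (4,8), (7,8), (7,6), (7,4).
By the shoelace formula its area is 12.00.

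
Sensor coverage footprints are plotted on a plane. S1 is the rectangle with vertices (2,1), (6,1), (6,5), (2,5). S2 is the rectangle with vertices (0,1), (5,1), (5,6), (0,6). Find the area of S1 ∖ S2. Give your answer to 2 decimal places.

4.00

|S1∩S2|: x∈[2,5], y∈[1,5] → 3·4 = 12.
|S1| = 16.
|S1 ∖ S2| = |S1| − |S1∩S2| = 16 − 12 = 4.00.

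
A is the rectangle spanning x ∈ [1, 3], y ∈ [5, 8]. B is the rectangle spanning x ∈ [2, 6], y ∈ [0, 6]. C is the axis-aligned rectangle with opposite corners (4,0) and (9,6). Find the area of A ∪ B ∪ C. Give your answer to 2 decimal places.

By inclusion–exclusion:
Individual areas: |A| = 6, |B| = 24, |C| = 30.
|A∩B|: x∈[2,3], y∈[5,6] → 1·1 = 1.
|A∩C| = 0 (no overlap).
|B∩C|: x∈[4,6], y∈[0,6] → 2·6 = 12.
|A∩B∩C| = 0.
|A ∪ B ∪ C| = 60 − 13 + 0 = 47.00.

47.00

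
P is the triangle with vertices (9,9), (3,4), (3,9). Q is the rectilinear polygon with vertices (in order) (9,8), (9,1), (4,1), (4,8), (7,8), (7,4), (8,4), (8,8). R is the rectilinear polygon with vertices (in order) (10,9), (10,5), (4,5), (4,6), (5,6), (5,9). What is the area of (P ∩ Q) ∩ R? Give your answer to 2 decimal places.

3.73

The region (P ∩ Q) ∩ R is the polygon with vertices (4,6), (5,6), (5,8), (7,8), (7,7.333), (4.2,5), (4,5).
By the shoelace formula its area is 3.73.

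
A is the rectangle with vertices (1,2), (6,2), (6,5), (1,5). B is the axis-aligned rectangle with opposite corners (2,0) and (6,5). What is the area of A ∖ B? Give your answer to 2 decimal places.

|A∩B|: x∈[2,6], y∈[2,5] → 4·3 = 12.
|A| = 15.
|A ∖ B| = |A| − |A∩B| = 15 − 12 = 3.00.

3.00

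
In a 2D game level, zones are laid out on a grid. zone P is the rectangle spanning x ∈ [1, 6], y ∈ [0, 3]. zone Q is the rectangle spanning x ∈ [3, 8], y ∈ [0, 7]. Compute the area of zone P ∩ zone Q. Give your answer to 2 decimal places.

|zone P∩zone Q|: x∈[3,6], y∈[0,3] → 3·3 = 9.

9.00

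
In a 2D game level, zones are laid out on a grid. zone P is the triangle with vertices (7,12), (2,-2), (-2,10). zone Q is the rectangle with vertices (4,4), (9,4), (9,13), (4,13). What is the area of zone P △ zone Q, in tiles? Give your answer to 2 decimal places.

79.86

|zone P| = 58, |zone Q| = 45, |zone P∩zone Q| = 11.5714.
|zone P △ zone Q| = |zone P| + |zone Q| − 2·|zone P∩zone Q| = 58 + 45 − 23.1429 = 79.86.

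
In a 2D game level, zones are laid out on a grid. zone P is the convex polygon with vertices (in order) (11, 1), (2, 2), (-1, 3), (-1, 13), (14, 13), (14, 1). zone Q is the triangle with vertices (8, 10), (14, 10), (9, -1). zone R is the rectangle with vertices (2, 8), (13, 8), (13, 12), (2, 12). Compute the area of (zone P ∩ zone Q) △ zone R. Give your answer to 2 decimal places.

|zone P ∩ zone Q| = 31.7049.
|(zone P ∩ zone Q) ∩ zone R| = 9.8182.
|(zone P ∩ zone Q) △ zone R| = 31.7049 + 44 − 19.6364 = 56.07.

56.07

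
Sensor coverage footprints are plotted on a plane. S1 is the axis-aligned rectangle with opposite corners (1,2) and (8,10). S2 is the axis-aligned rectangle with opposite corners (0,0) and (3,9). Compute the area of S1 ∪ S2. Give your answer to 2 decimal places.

69.00

By inclusion–exclusion:
Individual areas: |S1| = 56, |S2| = 27.
|S1∩S2|: x∈[1,3], y∈[2,9] → 2·7 = 14.
|S1 ∪ S2| = 83 − 14 = 69.00.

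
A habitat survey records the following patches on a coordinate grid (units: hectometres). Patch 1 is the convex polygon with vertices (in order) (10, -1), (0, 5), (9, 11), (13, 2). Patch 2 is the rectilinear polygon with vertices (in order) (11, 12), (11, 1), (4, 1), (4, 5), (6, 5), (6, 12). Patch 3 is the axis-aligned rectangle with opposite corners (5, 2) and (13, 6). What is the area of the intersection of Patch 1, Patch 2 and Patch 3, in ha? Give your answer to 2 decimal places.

23.00

The intersection is the polygon with vertices (6,5), (6,6), (11,6), (11,2), (5,2), (5,5).
By the shoelace formula its area is 23.00.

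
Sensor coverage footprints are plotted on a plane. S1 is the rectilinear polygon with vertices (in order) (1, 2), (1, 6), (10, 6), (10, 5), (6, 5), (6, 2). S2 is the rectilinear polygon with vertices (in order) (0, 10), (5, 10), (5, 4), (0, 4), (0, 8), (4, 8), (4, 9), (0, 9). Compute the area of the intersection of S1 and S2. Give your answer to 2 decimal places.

8.00

The intersection is the polygon with vertices (1,6), (5,6), (5,4), (1,4).
By the shoelace formula its area is 8.00.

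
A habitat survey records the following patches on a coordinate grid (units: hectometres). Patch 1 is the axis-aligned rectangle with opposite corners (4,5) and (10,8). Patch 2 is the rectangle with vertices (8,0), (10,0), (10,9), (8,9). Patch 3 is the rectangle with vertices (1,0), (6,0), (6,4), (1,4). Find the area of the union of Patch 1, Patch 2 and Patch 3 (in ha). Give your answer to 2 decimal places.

50.00

By inclusion–exclusion:
Individual areas: |Patch 1| = 18, |Patch 2| = 18, |Patch 3| = 20.
|Patch 1∩Patch 2|: x∈[8,10], y∈[5,8] → 2·3 = 6.
|Patch 1∩Patch 3| = 0 (no overlap).
|Patch 2∩Patch 3| = 0 (no overlap).
|Patch 1∩Patch 2∩Patch 3| = 0.
|Patch 1 ∪ Patch 2 ∪ Patch 3| = 56 − 6 + 0 = 50.00.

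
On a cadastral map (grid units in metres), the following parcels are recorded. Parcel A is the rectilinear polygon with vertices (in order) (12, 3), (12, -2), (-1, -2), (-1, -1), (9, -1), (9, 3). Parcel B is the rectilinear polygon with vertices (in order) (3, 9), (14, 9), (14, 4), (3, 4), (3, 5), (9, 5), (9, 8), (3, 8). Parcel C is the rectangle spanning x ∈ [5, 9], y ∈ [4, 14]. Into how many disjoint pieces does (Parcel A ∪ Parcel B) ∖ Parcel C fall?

4

(Parcel A ∪ Parcel B) ∖ Parcel C splits into 4 disjoint pieces (area 25, area 2, area 25, area 2).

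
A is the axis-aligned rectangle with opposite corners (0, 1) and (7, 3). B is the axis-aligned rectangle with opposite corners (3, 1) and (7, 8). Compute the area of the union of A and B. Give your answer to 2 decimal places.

34.00

By inclusion–exclusion:
Individual areas: |A| = 14, |B| = 28.
|A∩B|: x∈[3,7], y∈[1,3] → 4·2 = 8.
|A ∪ B| = 42 − 8 = 34.00.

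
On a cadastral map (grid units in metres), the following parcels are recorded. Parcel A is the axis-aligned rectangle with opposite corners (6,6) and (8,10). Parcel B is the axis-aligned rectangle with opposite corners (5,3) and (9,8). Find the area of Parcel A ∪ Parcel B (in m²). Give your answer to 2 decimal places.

24.00

By inclusion–exclusion:
Individual areas: |Parcel A| = 8, |Parcel B| = 20.
|Parcel A∩Parcel B|: x∈[6,8], y∈[6,8] → 2·2 = 4.
|Parcel A ∪ Parcel B| = 28 − 4 = 24.00.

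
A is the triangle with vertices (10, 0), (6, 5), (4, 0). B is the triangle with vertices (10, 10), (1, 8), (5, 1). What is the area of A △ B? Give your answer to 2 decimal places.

|A| = 15, |B| = 35.5, |A∩B| = 2.9081.
|A △ B| = |A| + |B| − 2·|A∩B| = 15 + 35.5 − 5.8163 = 44.68.

44.68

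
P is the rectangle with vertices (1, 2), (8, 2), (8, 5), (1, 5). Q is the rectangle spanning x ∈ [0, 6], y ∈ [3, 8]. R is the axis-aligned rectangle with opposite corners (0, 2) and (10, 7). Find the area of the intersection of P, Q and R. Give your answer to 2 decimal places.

10.00

The intersection is the polygon with vertices (6,5), (6,3), (1,3), (1,5).
By the shoelace formula its area is 10.00.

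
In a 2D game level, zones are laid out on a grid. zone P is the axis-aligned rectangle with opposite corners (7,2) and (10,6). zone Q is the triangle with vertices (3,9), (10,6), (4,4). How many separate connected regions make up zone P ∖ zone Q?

1

zone P ∖ zone Q is a single connected region.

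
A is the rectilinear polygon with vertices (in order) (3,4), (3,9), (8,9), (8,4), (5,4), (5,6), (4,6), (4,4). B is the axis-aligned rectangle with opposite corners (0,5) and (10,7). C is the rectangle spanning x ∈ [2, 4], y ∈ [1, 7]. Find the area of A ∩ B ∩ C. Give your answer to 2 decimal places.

2.00

The intersection is the polygon with vertices (4,7), (4,6), (4,5), (3,5), (3,7).
By the shoelace formula its area is 2.00.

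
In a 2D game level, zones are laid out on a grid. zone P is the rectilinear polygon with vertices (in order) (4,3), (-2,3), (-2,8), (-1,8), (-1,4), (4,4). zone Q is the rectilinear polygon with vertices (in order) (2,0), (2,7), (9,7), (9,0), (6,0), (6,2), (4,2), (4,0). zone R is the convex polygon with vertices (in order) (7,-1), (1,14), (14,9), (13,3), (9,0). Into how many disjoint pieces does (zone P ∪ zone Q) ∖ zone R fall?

2

(zone P ∪ zone Q) ∖ zone R splits into 2 disjoint pieces (area 26, area 0.45).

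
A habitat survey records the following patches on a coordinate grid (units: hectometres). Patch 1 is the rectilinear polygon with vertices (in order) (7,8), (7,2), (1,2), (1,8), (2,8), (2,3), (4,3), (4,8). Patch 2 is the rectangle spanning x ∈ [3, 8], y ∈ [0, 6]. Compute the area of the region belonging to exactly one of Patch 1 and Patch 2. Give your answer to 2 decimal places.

30.00

|Patch 1| = 26, |Patch 2| = 30, |Patch 1∩Patch 2| = 13.
|Patch 1 △ Patch 2| = |Patch 1| + |Patch 2| − 2·|Patch 1∩Patch 2| = 26 + 30 − 26 = 30.00.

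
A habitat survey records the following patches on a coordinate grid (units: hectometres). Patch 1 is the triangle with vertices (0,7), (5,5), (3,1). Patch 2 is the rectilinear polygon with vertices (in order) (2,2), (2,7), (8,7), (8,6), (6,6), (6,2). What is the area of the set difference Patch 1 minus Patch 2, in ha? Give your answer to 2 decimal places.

|Patch 1| = 12, |Patch 1∩Patch 2| = 8.3.
|Patch 1 ∖ Patch 2| = |Patch 1| − |Patch 1∩Patch 2| = 12 − 8.3 = 3.70.

3.70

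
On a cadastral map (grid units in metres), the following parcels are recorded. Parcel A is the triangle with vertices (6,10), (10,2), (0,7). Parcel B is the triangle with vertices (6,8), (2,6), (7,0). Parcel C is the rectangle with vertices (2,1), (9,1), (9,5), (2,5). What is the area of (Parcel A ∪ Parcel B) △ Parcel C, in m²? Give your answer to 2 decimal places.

39.94

|Parcel A ∪ Parcel B| = 37.9333.
|(Parcel A ∪ Parcel B) ∩ Parcel C| = 12.9958.
|(Parcel A ∪ Parcel B) △ Parcel C| = 37.9333 + 28 − 25.9917 = 39.94.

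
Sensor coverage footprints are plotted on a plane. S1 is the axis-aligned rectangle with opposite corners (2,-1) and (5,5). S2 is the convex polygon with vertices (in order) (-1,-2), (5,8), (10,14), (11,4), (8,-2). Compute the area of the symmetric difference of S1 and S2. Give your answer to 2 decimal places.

81.40

|S1| = 18, |S2| = 97, |S1∩S2| = 16.8.
|S1 △ S2| = |S1| + |S2| − 2·|S1∩S2| = 18 + 97 − 33.6 = 81.40.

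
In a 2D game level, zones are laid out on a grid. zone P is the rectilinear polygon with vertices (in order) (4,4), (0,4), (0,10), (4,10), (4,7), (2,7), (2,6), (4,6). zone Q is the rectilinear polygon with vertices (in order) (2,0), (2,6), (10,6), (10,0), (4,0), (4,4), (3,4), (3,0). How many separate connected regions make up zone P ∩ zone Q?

zone P ∩ zone Q is a single connected region.

1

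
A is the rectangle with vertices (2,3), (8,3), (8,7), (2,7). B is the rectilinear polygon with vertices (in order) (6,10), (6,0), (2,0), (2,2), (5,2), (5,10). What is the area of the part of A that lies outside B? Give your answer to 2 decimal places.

20.00

|A| = 24, |A∩B| = 4.
|A ∖ B| = |A| − |A∩B| = 24 − 4 = 20.00.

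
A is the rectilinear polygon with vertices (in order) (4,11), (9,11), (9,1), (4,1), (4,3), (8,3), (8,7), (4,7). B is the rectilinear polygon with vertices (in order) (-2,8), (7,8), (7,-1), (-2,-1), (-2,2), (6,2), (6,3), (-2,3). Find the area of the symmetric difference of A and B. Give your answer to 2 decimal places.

93.00

|A| = 34, |B| = 73, |A∩B| = 7.
|A △ B| = |A| + |B| − 2·|A∩B| = 34 + 73 − 14 = 93.00.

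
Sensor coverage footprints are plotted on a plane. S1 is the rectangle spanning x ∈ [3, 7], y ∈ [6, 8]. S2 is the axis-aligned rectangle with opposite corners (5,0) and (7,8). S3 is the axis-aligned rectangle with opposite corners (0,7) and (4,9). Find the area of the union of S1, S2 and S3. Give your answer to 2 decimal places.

By inclusion–exclusion:
Individual areas: |S1| = 8, |S2| = 16, |S3| = 8.
|S1∩S2|: x∈[5,7], y∈[6,8] → 2·2 = 4.
|S1∩S3|: x∈[3,4], y∈[7,8] → 1·1 = 1.
|S2∩S3| = 0 (no overlap).
|S1∩S2∩S3| = 0.
|S1 ∪ S2 ∪ S3| = 32 − 5 + 0 = 27.00.

27.00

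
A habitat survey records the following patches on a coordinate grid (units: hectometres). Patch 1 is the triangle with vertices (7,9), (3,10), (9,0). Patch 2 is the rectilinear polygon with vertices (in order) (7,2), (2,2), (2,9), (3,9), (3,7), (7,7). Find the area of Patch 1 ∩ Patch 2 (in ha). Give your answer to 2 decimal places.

4.03

The intersection is the polygon with vertices (4.8,7), (7,7), (7,3.333).
By the shoelace formula its area is 4.03.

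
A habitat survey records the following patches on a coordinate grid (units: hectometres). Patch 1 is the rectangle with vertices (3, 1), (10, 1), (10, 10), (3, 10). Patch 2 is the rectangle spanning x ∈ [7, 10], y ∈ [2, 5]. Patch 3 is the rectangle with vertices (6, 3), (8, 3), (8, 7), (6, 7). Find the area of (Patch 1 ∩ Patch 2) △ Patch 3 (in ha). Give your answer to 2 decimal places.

|Patch 1 ∩ Patch 2| = 9.
|(Patch 1 ∩ Patch 2) ∩ Patch 3| = 2.
|(Patch 1 ∩ Patch 2) △ Patch 3| = 9 + 8 − 4 = 13.00.

13.00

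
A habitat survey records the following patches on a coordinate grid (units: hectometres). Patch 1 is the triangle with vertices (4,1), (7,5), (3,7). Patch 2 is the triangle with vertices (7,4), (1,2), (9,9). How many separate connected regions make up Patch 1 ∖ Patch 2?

2

Patch 1 ∖ Patch 2 splits into 2 disjoint pieces (area 2.3158, area 3.0727).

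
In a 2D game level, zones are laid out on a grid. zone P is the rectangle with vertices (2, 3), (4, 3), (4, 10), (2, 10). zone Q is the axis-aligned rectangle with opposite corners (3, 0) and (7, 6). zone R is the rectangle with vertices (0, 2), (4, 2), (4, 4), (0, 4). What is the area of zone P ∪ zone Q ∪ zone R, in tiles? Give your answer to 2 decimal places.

40.00

By inclusion–exclusion:
Individual areas: |zone P| = 14, |zone Q| = 24, |zone R| = 8.
|zone P∩zone Q|: x∈[3,4], y∈[3,6] → 1·3 = 3.
|zone P∩zone R|: x∈[2,4], y∈[3,4] → 2·1 = 2.
|zone Q∩zone R|: x∈[3,4], y∈[2,4] → 1·2 = 2.
|zone P∩zone Q∩zone R| = 1.
|zone P ∪ zone Q ∪ zone R| = 46 − 7 + 1 = 40.00.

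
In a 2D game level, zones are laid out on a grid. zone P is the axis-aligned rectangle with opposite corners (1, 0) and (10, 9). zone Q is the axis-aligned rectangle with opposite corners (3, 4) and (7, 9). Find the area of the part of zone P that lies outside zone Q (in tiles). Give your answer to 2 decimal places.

61.00

|zone P∩zone Q|: x∈[3,7], y∈[4,9] → 4·5 = 20.
|zone P| = 81.
|zone P ∖ zone Q| = |zone P| − |zone P∩zone Q| = 81 − 20 = 61.00.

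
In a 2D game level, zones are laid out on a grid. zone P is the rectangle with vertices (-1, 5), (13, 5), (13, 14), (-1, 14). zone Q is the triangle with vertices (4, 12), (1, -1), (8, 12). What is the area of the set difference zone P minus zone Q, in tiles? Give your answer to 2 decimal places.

|zone P| = 126, |zone P∩zone Q| = 20.4615.
|zone P ∖ zone Q| = |zone P| − |zone P∩zone Q| = 126 − 20.4615 = 105.54.

105.54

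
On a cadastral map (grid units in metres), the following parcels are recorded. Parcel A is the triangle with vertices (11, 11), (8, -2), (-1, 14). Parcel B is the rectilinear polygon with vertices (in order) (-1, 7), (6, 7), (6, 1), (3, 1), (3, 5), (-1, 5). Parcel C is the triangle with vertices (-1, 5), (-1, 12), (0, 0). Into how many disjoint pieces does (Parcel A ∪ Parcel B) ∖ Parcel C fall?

(Parcel A ∪ Parcel B) ∖ Parcel C is a single connected region.

1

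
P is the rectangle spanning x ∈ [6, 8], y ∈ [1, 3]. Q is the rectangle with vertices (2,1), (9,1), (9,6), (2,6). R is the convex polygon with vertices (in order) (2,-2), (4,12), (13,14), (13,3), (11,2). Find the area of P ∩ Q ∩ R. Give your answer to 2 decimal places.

The intersection is the polygon with vertices (8,3), (8,1), (6,1), (6,3).
By the shoelace formula its area is 4.00.

4.00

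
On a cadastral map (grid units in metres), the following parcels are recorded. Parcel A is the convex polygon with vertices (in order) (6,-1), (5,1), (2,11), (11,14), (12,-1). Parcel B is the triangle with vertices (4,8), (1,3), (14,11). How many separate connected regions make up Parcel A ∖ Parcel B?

Parcel A ∖ Parcel B splits into 2 disjoint pieces (area 58.1146, area 32.9693).

2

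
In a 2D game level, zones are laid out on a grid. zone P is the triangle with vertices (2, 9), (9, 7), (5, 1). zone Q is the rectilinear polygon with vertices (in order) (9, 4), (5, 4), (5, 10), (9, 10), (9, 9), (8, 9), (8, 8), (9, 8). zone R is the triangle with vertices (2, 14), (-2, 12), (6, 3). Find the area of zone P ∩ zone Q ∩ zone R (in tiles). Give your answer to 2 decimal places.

0.55

The intersection is the polygon with vertices (5.111,4), (5,4.125), (5,5.75), (5.636,4).
By the shoelace formula its area is 0.55.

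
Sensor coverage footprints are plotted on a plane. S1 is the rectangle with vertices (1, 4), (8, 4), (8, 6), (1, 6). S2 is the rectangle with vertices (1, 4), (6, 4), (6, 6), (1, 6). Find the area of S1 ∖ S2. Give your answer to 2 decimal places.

|S1∩S2|: x∈[1,6], y∈[4,6] → 5·2 = 10.
|S1| = 14.
|S1 ∖ S2| = |S1| − |S1∩S2| = 14 − 10 = 4.00.

4.00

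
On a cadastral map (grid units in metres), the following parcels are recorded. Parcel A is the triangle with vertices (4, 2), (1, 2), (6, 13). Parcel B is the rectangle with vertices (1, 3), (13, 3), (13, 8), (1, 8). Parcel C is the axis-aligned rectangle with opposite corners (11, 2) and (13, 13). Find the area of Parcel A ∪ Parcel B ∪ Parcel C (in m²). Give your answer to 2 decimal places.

By inclusion–exclusion:
Individual areas: |Parcel A| = 16.5, |Parcel B| = 60, |Parcel C| = 22.
|Parcel A∩Parcel B| = 10.2273.
|Parcel A∩Parcel C| = 0.
|Parcel B∩Parcel C|: x∈[11,13], y∈[3,8] → 2·5 = 10.
|Parcel A∩Parcel B∩Parcel C| = 0.
|Parcel A ∪ Parcel B ∪ Parcel C| = 98.5 − 20.2273 + 0 = 78.27.

78.27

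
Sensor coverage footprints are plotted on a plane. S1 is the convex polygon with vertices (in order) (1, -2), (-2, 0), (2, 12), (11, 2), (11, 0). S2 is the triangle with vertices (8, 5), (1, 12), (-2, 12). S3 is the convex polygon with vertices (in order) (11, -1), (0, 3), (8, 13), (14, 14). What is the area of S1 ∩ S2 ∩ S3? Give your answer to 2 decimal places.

The intersection is the polygon with vertices (8,5), (3.897,7.872), (4.444,8.556).
By the shoelace formula its area is 2.19.

2.19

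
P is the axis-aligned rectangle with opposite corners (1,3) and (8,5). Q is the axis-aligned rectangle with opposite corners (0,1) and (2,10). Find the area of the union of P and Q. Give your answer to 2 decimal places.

By inclusion–exclusion:
Individual areas: |P| = 14, |Q| = 18.
|P∩Q|: x∈[1,2], y∈[3,5] → 1·2 = 2.
|P ∪ Q| = 32 − 2 = 30.00.

30.00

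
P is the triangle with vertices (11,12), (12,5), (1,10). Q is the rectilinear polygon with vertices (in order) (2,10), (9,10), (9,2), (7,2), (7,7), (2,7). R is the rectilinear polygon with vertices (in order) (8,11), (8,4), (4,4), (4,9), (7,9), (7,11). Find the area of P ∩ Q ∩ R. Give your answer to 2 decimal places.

6.09

The intersection is the polygon with vertices (8,10), (8,6.818), (4,8.636), (4,9), (7,9), (7,10).
By the shoelace formula its area is 6.09.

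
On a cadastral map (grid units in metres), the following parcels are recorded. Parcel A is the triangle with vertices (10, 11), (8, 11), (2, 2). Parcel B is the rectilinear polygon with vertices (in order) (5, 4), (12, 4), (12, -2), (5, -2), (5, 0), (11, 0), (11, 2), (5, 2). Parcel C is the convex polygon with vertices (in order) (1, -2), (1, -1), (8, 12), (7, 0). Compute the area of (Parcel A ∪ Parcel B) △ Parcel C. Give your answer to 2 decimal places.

|Parcel A ∪ Parcel B| = 39.
|(Parcel A ∪ Parcel B) ∩ Parcel C| = 10.5421.
|(Parcel A ∪ Parcel B) △ Parcel C| = 39 + 38.5 − 21.0841 = 56.42.

56.42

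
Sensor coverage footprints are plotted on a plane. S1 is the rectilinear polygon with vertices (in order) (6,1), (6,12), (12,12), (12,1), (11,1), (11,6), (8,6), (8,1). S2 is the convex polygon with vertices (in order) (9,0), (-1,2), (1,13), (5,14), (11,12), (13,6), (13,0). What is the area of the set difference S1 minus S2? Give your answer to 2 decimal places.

1.50

|S1| = 51, |S1∩S2| = 49.5.
|S1 ∖ S2| = |S1| − |S1∩S2| = 51 − 49.5 = 1.50.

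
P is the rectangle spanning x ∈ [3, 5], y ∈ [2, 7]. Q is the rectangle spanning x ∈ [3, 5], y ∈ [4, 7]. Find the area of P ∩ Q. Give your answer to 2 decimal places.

6.00

|P∩Q|: x∈[3,5], y∈[4,7] → 2·3 = 6.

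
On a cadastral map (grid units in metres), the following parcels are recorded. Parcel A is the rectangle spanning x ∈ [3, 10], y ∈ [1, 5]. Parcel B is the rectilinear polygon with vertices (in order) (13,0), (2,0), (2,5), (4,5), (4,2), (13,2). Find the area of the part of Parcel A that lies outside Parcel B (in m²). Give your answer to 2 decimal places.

18.00

|Parcel A| = 28, |Parcel A∩Parcel B| = 10.
|Parcel A ∖ Parcel B| = |Parcel A| − |Parcel A∩Parcel B| = 28 − 10 = 18.00.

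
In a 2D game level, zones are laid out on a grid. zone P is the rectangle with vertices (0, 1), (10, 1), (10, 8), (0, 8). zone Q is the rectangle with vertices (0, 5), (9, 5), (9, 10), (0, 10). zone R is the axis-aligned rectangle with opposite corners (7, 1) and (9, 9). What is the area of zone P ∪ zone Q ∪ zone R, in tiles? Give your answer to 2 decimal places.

88.00

By inclusion–exclusion:
Individual areas: |zone P| = 70, |zone Q| = 45, |zone R| = 16.
|zone P∩zone Q|: x∈[0,9], y∈[5,8] → 9·3 = 27.
|zone P∩zone R|: x∈[7,9], y∈[1,8] → 2·7 = 14.
|zone Q∩zone R|: x∈[7,9], y∈[5,9] → 2·4 = 8.
|zone P∩zone Q∩zone R| = 6.
|zone P ∪ zone Q ∪ zone R| = 131 − 49 + 6 = 88.00.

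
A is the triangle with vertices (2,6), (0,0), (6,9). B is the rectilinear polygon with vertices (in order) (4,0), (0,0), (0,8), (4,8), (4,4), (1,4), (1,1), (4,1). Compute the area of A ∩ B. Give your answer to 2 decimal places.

5.58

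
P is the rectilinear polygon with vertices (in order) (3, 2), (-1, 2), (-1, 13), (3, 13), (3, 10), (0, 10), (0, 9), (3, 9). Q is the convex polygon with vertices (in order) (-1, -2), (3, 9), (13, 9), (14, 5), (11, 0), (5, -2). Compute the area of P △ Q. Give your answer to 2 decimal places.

|P| = 41, |Q| = 121.5, |P∩Q| = 8.9091.
|P △ Q| = |P| + |Q| − 2·|P∩Q| = 41 + 121.5 − 17.8182 = 144.68.

144.68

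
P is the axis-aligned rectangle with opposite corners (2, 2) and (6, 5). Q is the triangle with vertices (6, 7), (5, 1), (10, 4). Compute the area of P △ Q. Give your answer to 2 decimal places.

|P| = 12, |Q| = 13.5, |P∩Q| = 1.75.
|P △ Q| = |P| + |Q| − 2·|P∩Q| = 12 + 13.5 − 3.5 = 22.00.

22.00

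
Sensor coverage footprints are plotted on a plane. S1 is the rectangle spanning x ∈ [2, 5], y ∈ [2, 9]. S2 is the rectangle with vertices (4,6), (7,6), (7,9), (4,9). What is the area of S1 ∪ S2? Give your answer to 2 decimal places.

By inclusion–exclusion:
Individual areas: |S1| = 21, |S2| = 9.
|S1∩S2|: x∈[4,5], y∈[6,9] → 1·3 = 3.
|S1 ∪ S2| = 30 − 3 = 27.00.

27.00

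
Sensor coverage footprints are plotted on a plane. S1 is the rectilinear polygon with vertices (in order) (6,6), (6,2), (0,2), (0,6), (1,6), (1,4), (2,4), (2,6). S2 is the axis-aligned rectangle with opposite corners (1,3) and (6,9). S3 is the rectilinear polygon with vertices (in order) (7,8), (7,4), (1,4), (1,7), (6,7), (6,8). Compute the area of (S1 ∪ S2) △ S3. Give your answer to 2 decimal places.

28.00

|S1 ∪ S2| = 39.
|(S1 ∪ S2) ∩ S3| = 15.
|(S1 ∪ S2) △ S3| = 39 + 19 − 30 = 28.00.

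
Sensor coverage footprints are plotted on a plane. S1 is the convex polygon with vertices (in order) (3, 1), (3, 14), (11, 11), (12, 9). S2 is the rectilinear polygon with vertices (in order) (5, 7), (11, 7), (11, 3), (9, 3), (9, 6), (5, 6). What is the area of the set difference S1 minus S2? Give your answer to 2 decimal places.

|S1| = 65, |S1∩S2| = 4.1875.
|S1 ∖ S2| = |S1| − |S1∩S2| = 65 − 4.1875 = 60.81.

60.81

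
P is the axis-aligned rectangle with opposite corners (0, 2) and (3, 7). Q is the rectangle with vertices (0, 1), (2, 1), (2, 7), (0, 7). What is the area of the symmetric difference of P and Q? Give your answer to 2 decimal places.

|P∩Q|: x∈[0,2], y∈[2,7] → 2·5 = 10.
|P △ Q| = |P| + |Q| − 2·|P∩Q| = 15 + 12 − 20 = 7.00.

7.00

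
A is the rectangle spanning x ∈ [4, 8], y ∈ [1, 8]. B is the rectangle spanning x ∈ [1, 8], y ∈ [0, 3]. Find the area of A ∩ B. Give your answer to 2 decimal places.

|A∩B|: x∈[4,8], y∈[1,3] → 4·2 = 8.

8.00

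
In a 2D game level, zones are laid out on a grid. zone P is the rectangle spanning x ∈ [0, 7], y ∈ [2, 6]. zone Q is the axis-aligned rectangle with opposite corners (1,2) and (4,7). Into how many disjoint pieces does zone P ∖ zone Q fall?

2

zone P ∖ zone Q splits into 2 disjoint pieces (area 12, area 4).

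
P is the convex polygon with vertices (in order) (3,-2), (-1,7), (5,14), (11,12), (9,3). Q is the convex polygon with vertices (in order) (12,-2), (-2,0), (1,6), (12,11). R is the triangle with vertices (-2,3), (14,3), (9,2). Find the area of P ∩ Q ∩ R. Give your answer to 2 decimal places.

The intersection is the polygon with vertices (7.918,2.098), (0.895,2.737), (0.778,3), (9,3).
By the shoelace formula its area is 4.59.

4.59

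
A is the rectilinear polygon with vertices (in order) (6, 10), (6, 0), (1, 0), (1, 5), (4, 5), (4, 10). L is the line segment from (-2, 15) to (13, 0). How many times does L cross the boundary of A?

The segment meets the boundary at (6,7), (4,9).

2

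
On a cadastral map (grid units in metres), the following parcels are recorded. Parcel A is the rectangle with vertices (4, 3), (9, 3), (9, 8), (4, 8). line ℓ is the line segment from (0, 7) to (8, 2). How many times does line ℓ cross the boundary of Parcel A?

The segment meets the boundary at (6.4,3), (4,4.5).

2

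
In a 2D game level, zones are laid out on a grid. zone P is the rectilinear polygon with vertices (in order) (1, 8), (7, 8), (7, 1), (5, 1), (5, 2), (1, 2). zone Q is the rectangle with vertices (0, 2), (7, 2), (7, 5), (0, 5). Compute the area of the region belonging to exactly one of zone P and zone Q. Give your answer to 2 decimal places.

23.00

|zone P| = 38, |zone Q| = 21, |zone P∩zone Q| = 18.
|zone P △ zone Q| = |zone P| + |zone Q| − 2·|zone P∩zone Q| = 38 + 21 − 36 = 23.00.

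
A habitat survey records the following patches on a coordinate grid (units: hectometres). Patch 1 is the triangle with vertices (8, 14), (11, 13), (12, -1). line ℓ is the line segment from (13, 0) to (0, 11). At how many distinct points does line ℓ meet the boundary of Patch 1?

2

The segment meets the boundary at (11.364,1.384), (11.86,0.965).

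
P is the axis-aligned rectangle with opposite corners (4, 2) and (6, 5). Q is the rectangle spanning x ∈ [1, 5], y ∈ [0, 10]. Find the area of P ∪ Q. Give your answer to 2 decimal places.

By inclusion–exclusion:
Individual areas: |P| = 6, |Q| = 40.
|P∩Q|: x∈[4,5], y∈[2,5] → 1·3 = 3.
|P ∪ Q| = 46 − 3 = 43.00.

43.00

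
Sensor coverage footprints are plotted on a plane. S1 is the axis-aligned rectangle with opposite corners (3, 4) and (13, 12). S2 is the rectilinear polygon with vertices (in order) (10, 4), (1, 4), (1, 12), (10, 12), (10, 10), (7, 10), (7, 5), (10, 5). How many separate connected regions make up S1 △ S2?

S1 △ S2 splits into 2 disjoint pieces (area 39, area 16).

2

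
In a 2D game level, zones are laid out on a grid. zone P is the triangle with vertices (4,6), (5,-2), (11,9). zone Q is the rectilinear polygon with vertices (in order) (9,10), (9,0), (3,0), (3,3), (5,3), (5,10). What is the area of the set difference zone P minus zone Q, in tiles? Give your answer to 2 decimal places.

6.80

|zone P| = 29.5, |zone P∩zone Q| = 22.6978.
|zone P ∖ zone Q| = |zone P| − |zone P∩zone Q| = 29.5 − 22.6978 = 6.80.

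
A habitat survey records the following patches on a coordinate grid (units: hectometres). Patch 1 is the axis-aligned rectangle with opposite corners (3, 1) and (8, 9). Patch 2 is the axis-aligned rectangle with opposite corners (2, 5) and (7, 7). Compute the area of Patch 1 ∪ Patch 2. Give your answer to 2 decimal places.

By inclusion–exclusion:
Individual areas: |Patch 1| = 40, |Patch 2| = 10.
|Patch 1∩Patch 2|: x∈[3,7], y∈[5,7] → 4·2 = 8.
|Patch 1 ∪ Patch 2| = 50 − 8 = 42.00.

42.00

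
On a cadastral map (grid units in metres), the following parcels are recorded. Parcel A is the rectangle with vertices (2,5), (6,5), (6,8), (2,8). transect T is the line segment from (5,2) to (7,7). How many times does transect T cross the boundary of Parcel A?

0

The segment lies entirely outside Parcel A and never meets its boundary.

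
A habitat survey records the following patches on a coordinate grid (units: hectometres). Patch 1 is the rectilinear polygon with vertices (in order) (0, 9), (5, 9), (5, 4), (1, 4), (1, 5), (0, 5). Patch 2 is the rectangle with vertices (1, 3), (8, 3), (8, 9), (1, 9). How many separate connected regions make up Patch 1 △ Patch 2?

2

Patch 1 △ Patch 2 splits into 2 disjoint pieces (area 4, area 22).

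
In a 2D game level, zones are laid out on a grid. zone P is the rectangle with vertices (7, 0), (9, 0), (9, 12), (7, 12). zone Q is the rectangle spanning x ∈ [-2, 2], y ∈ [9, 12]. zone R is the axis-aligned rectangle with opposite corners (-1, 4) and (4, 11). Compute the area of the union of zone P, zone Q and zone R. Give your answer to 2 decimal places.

By inclusion–exclusion:
Individual areas: |zone P| = 24, |zone Q| = 12, |zone R| = 35.
|zone P∩zone Q| = 0 (no overlap).
|zone P∩zone R| = 0 (no overlap).
|zone Q∩zone R|: x∈[-1,2], y∈[9,11] → 3·2 = 6.
|zone P∩zone Q∩zone R| = 0.
|zone P ∪ zone Q ∪ zone R| = 71 − 6 + 0 = 65.00.

65.00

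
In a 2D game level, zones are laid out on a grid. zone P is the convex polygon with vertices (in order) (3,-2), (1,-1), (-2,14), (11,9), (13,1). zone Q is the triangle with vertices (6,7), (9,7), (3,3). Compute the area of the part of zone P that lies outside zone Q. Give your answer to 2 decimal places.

|zone P| = 148, |zone P∩zone Q| = 6.
|zone P ∖ zone Q| = |zone P| − |zone P∩zone Q| = 148 − 6 = 142.00.

142.00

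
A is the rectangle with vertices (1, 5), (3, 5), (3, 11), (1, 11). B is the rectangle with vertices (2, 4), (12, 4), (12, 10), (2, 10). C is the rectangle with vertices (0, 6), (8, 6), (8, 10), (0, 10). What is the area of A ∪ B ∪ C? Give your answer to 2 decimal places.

By inclusion–exclusion:
Individual areas: |A| = 12, |B| = 60, |C| = 32.
|A∩B|: x∈[2,3], y∈[5,10] → 1·5 = 5.
|A∩C|: x∈[1,3], y∈[6,10] → 2·4 = 8.
|B∩C|: x∈[2,8], y∈[6,10] → 6·4 = 24.
|A∩B∩C| = 4.
|A ∪ B ∪ C| = 104 − 37 + 4 = 71.00.

71.00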